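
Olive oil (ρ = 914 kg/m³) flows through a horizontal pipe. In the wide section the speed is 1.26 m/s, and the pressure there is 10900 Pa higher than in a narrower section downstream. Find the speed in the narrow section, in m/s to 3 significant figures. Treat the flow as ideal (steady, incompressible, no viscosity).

Along the level pipe P + ½ρv² is conserved, hence v₂² = v₁² + 2(P₁ − P₂)/ρ.
v₂ = √(1.26² + 2·10900/914) = √(1.59 + 23.9) = 5.04 m/s.

v₂ ≈ 5.04 m/s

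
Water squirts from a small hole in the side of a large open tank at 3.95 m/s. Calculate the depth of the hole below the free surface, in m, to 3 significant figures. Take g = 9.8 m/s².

h ≈ 0.796 m

For a small hole in a large open tank, ½v² = gh, giving h = v²/(2g).
h = 3.95²/(2·9.8) = 15.6/19.60 = 0.796 m.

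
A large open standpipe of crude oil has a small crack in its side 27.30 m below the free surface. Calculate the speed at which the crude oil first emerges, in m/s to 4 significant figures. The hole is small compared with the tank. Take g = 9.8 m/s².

Torricelli's result v = √(2gh) gives v = √(2·9.8·27.30) = 23.13 m/s.

v = 23.13 m/s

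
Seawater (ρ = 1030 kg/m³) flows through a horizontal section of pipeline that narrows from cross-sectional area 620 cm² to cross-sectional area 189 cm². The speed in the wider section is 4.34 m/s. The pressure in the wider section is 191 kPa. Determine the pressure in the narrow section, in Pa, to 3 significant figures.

P₂ ≈ 96300 Pa

The volume flow rate is constant, so v₂ = (A₁/A₂)v₁ = (620/189)·4.34 = 14.2 m/s.
The pipe is horizontal, so Bernoulli reduces to P₁ + ½ρv₁² = P₂ + ½ρv₂².
P₂ = P₁ − ½ρ(v₂² − v₁²) = 191000 − ½·1030·(14.2² − 4.34²) = 191000 − 94700 = 96300 Pa.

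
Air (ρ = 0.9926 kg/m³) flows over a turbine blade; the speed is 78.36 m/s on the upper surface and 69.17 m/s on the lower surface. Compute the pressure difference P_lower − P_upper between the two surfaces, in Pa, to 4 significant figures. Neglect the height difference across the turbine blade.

Bernoulli (same height): P_lower − P_upper = ½ρ(v_upper² − v_lower²).
ΔP = ½·0.9926·(78.36² − 69.17²) = 672.9 Pa.

ΔP ≈ 672.9 Pa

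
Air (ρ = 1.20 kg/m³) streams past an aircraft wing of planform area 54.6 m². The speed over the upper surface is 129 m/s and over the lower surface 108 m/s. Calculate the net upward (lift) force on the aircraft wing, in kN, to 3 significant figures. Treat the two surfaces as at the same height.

With equal heights on the two surfaces, Bernoulli gives P_lower − P_upper = ½ρ(v_upper² − v_lower²).
ΔP = ½·1.20·(129² − 108²) = 2990 Pa.
Lift = ΔP · A = 2990 × 54.6 = 163000 N.

F ≈ 163 kN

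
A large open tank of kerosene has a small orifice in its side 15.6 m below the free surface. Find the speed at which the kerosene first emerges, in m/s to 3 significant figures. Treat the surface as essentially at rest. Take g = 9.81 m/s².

v ≈ 17.5 m/s

Bernoulli from surface to hole (P equal, v_surface ≈ 0): v = √(2gh) = √(2×9.81×15.6) = 17.5 m/s.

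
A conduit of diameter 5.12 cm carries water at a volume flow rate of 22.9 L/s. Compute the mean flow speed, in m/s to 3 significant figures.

Q = 22.9 L/s = 0.0229 m³/s.
v = Q/A = 0.0229 / 0.00206 = 11.1 m/s.

v ≈ 11.1 m/s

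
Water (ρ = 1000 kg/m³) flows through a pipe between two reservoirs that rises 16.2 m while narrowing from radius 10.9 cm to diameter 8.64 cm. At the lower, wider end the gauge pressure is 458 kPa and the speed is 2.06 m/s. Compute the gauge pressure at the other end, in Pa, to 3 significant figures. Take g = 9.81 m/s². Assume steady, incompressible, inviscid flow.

P₂ ≈ 215000 Pa

By continuity, v₂ = v₁·A₁/A₂ = 2.06·(373/58.6) = 13.1 m/s.
Bernoulli: P₁ + ½ρv₁² + ρg h₁ = P₂ + ½ρv₂² + ρg h₂, so P₂ = P₁ + ½ρ(v₁² − v₂²) − ρg(h₂ − h₁).
P₂ = 458000 + ½·1000·(2.06² − 13.1²) − 1000·9.81·(+16.2) = 458000 + (-83900) − (159000) = 215000 Pa.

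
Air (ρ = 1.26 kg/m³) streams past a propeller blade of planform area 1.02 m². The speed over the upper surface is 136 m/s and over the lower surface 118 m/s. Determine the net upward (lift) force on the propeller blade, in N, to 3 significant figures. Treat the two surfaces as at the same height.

From P + ½ρv² = const at equal height, P_low − P_up = ½ρ(v_up² − v_low²).
ΔP = ½·1.26·(136² − 118²) = 2880 Pa.
Lift = ΔP · A = 2880 × 1.02 = 2940 N.

F ≈ 2940 N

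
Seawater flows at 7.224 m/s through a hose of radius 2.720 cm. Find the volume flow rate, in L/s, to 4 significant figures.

16.79 L/s

Q = A·v = 0.002324 m² × 7.224 m/s = 0.01679 m³/s.
Converting: 0.01679 m³/s × 1000 = 16.79 L/s.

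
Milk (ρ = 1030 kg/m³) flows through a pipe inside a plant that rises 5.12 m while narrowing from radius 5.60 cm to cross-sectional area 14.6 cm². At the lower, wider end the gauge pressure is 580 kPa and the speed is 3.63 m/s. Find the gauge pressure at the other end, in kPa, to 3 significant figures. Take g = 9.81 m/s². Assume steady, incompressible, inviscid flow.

The volume flow rate is constant, so v₂ = (A₁/A₂)v₁ = (98.5/14.6)·3.63 = 24.5 m/s.
Energy conservation along the streamline gives P₂ = P₁ − ½ρ(v₂² − v₁²) − ρg(h₂ − h₁).
P₂ = 580000 + ½·1030·(3.63² − 24.5²) − 1030·9.81·(+5.12) = 580000 + (-302000) − (51700) = 226000 Pa.

P₂ ≈ 226 kPa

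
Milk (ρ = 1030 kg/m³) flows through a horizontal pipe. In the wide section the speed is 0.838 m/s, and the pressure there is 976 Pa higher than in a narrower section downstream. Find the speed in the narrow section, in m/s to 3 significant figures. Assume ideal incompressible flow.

Along the level pipe P + ½ρv² is conserved, hence v₂² = v₁² + 2(P₁ − P₂)/ρ.
v₂ = √(0.838² + 2·976/1030) = √(0.702 + 1.90) = 1.61 m/s.

1.61 m/s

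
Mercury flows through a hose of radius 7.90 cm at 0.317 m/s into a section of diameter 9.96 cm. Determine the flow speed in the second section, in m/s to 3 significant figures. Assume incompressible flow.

The volume flow rate is constant, so v₂ = (A₁/A₂)v₁ = (196/77.9)·0.317 = 0.798 m/s.

0.798 m/s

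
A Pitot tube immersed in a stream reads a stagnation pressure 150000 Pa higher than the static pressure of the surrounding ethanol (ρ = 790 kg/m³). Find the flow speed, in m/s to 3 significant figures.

v = 19.5 m/s

Bernoulli between the free stream and the stagnation point: ½ρv² = P_stag − P_static.
v = √(2ΔP/ρ) = √(2·150000/790) = 19.5 m/s.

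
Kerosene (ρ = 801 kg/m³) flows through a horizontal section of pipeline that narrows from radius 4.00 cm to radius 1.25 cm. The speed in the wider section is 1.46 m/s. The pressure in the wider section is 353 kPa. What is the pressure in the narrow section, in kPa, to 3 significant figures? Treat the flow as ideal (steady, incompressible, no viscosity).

P₂ ≈ 264 kPa

Mass conservation (A₁v₁ = A₂v₂) gives v₂ = 1.46 × 50.3/4.91 = 15.0 m/s.
The pipe is horizontal, so Bernoulli reduces to P₁ + ½ρv₁² = P₂ + ½ρv₂².
P₂ = P₁ − ½ρ(v₂² − v₁²) = 353000 − ½·801·(15.0² − 1.46²) = 353000 − 88700 = 264000 Pa.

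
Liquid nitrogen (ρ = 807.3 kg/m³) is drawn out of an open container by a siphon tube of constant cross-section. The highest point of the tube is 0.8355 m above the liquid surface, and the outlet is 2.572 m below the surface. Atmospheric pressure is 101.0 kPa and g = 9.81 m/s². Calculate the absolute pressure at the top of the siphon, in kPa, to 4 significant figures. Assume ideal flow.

Bernoulli surface→outlet gives ½v² = g·h_out, so v = √(2·9.81·2.572) = 7.104 m/s.
Continuity keeps v the same throughout the tube; from surface to crest, P_atm + 0 = P_top + ½ρv² + ρg·h_top.
P_top = 101000 − ½·807.3·7.104² − 807.3·9.81·0.8355 = 74010 Pa.

P_top ≈ 74.01 kPa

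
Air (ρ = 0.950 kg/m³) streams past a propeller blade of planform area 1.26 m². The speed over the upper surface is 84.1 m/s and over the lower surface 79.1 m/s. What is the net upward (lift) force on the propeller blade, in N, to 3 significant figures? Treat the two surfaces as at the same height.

From P + ½ρv² = const at equal height, P_low − P_up = ½ρ(v_up² − v_low²).
ΔP = ½·0.950·(84.1² − 79.1²) = 388 Pa.
Lift = ΔP · A = 388 × 1.26 = 488 N.

488 N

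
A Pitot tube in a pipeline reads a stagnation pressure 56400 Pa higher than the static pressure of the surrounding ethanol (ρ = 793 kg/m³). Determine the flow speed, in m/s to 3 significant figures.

11.9 m/s

At the stagnation point the flow is brought to rest, so Bernoulli gives P_stag − P_static = ½ρv².
v = √(2ΔP/ρ) = √(2·56400/793) = 11.9 m/s.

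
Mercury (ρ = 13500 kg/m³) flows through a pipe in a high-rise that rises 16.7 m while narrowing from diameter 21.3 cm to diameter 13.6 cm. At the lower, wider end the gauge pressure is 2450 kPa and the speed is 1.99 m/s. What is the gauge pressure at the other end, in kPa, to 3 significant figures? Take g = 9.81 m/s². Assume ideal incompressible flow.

104 kPa

Mass conservation (A₁v₁ = A₂v₂) gives v₂ = 1.99 × 356/145 = 4.88 m/s.
Energy conservation along the streamline gives P₂ = P₁ − ½ρ(v₂² − v₁²) − ρg(h₂ − h₁).
P₂ = 2450000 + ½·13500·(1.99² − 4.88²) − 13500·9.81·(+16.7) = 2450000 + (-134000) − (2210000) = 104000 Pa.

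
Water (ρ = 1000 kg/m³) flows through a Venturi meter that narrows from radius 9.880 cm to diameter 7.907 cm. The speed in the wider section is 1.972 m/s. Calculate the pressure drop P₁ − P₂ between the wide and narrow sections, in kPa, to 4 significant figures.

By continuity, v₂ = v₁·A₁/A₂ = 1.972·(306.7/49.10) = 12.32 m/s.
With no height change, Bernoulli's equation is P₁ + ½ρv₁² = P₂ + ½ρv₂².
P₁ − P₂ = ½·1000·(12.32² − 1.972²) = ½·1000·147.8 = 73890 Pa.

73.89 kPa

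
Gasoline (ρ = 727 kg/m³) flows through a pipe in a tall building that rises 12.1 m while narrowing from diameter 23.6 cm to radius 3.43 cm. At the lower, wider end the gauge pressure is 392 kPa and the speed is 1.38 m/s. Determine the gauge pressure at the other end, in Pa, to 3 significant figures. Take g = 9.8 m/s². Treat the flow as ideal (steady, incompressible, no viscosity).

Continuity gives A₁v₁ = A₂v₂, so v₂ = (437 cm²)/(37.0 cm²) × 1.38 m/s = 16.3 m/s.
Energy conservation along the streamline gives P₂ = P₁ − ½ρ(v₂² − v₁²) − ρg(h₂ − h₁).
P₂ = 392000 + ½·727·(1.38² − 16.3²) − 727·9.8·(+12.1) = 392000 + (-96300) − (86200) = 210000 Pa.

P₂ = 210000 Pa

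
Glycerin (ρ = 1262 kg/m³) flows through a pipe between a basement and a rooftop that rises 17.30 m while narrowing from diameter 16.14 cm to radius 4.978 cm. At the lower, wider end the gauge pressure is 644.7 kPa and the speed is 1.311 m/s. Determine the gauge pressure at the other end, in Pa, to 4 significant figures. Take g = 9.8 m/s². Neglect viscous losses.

P₂ ≈ 424300 Pa

Mass conservation (A₁v₁ = A₂v₂) gives v₂ = 1.311 × 204.6/77.85 = 3.445 m/s.
Energy conservation along the streamline gives P₂ = P₁ − ½ρ(v₂² − v₁²) − ρg(h₂ − h₁).
P₂ = 644700 + ½·1262·(1.311² − 3.445²) − 1262·9.8·(+17.30) = 644700 + (-6406) − (214000) = 424300 Pa.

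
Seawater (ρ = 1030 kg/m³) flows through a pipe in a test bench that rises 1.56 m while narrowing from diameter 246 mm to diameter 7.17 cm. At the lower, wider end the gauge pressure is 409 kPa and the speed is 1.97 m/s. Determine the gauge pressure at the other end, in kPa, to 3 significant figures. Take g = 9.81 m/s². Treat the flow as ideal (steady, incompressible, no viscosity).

P₂ = 118 kPa

Continuity gives A₁v₁ = A₂v₂, so v₂ = (475 cm²)/(40.4 cm²) × 1.97 m/s = 23.2 m/s.
Bernoulli: P₁ + ½ρv₁² + ρg h₁ = P₂ + ½ρv₂² + ρg h₂, so P₂ = P₁ + ½ρ(v₁² − v₂²) − ρg(h₂ − h₁).
P₂ = 409000 + ½·1030·(1.97² − 23.2²) − 1030·9.81·(+1.56) = 409000 + (-275000) − (15800) = 118000 Pa.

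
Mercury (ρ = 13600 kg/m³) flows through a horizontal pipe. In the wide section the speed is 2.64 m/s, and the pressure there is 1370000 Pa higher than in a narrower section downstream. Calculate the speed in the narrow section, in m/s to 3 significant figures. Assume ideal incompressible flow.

v₂ = 14.4 m/s

Along the level pipe P + ½ρv² is conserved, hence v₂² = v₁² + 2(P₁ − P₂)/ρ.
v₂ = √(2.64² + 2·1370000/13600) = √(6.97 + 201) = 14.4 m/s.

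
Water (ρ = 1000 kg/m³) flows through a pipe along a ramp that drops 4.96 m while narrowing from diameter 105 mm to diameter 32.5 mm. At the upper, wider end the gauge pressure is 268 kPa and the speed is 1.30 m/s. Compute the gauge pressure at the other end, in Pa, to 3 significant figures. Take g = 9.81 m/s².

P₂ ≈ 225000 Pa

Mass conservation (A₁v₁ = A₂v₂) gives v₂ = 1.30 × 86.6/8.30 = 13.6 m/s.
Energy conservation along the streamline gives P₂ = P₁ − ½ρ(v₂² − v₁²) − ρg(h₂ − h₁).
P₂ = 268000 + ½·1000·(1.30² − 13.6²) − 1000·9.81·(−4.96) = 268000 + (-91200) − (-48700) = 225000 Pa.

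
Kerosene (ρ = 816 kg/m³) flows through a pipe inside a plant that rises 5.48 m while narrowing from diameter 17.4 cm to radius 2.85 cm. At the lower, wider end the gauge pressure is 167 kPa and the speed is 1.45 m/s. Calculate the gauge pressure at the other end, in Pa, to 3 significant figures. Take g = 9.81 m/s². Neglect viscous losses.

P₂ ≈ 49500 Pa

Continuity gives A₁v₁ = A₂v₂, so v₂ = (238 cm²)/(25.5 cm²) × 1.45 m/s = 13.5 m/s.
Energy conservation along the streamline gives P₂ = P₁ − ½ρ(v₂² − v₁²) − ρg(h₂ − h₁).
P₂ = 167000 + ½·816·(1.45² − 13.5²) − 816·9.81·(+5.48) = 167000 + (-73600) − (43900) = 49500 Pa.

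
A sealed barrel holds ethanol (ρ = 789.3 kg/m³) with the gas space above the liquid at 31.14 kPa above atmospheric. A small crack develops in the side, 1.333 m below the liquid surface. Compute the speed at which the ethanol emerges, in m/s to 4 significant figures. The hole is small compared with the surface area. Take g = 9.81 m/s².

Take point 1 at the surface (v₁ ≈ 0) and point 2 at the hole (at atmospheric pressure). Bernoulli: P₁ + ρg h = P_atm + ½ρv₂².
With P₁ − P_atm = 31140 Pa, v₂ = √(2gh + 2ΔP/ρ) = √(2·9.81·1.333 + 2·31140/789.3) = 10.25 m/s.

v ≈ 10.25 m/s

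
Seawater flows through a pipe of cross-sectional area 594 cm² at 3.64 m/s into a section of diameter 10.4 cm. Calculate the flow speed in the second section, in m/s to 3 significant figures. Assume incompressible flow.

25.5 m/s

Continuity gives A₁v₁ = A₂v₂, so v₂ = (594 cm²)/(84.9 cm²) × 3.64 m/s = 25.5 m/s.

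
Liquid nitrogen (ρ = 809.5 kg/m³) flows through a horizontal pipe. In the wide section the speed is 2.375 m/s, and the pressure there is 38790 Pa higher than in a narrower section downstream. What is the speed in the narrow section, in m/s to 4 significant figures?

Horizontal Bernoulli: P₁ + ½ρv₁² = P₂ + ½ρv₂², so v₂² = v₁² + 2(P₁ − P₂)/ρ.
v₂ = √(2.375² + 2·38790/809.5) = √(5.641 + 95.84) = 10.07 m/s.

v₂ = 10.07 m/s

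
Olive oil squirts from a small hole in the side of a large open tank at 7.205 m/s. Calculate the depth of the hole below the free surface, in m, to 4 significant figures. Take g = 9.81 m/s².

h ≈ 2.646 m

For a small hole in a large open tank, ½v² = gh, giving h = v²/(2g).
h = 7.205²/(2·9.81) = 51.91/19.62 = 2.646 m.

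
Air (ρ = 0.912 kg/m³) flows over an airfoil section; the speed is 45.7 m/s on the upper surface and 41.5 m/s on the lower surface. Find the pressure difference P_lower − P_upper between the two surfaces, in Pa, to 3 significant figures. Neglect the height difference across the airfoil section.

167 Pa

The pressure is lower where the speed is higher: ΔP = ½ρ(v_up² − v_low²).
ΔP = ½·0.912·(45.7² − 41.5²) = 167 Pa.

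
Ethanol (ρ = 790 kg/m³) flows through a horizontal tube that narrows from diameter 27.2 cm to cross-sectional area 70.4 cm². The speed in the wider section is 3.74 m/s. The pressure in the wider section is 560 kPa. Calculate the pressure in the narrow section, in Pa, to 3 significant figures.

Continuity gives A₁v₁ = A₂v₂, so v₂ = (581 cm²)/(70.4 cm²) × 3.74 m/s = 30.9 m/s.
Bernoulli (h₁ = h₂): P₁ − P₂ = ½ρ(v₂² − v₁²).
P₂ = P₁ − ½ρ(v₂² − v₁²) = 560000 − ½·790·(30.9² − 3.74²) = 560000 − 371000 = 189000 Pa.

189000 Pa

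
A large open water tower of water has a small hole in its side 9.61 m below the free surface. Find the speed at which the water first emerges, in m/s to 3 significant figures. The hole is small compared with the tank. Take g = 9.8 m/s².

With the surface at rest and both surface and jet at atmospheric pressure, Bernoulli gives ρg h = ½ρv², so v = √(2gh) = √(2·9.8·9.61) = 13.7 m/s.

v ≈ 13.7 m/s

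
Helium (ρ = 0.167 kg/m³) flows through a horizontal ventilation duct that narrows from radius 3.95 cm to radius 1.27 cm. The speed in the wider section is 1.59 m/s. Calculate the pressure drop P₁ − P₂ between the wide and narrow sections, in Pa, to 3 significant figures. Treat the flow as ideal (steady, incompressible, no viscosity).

Mass conservation (A₁v₁ = A₂v₂) gives v₂ = 1.59 × 49.0/5.07 = 15.4 m/s.
With no height change, Bernoulli's equation is P₁ + ½ρv₁² = P₂ + ½ρv₂².
P₁ − P₂ = ½·0.167·(15.4² − 1.59²) = ½·0.167·234 = 19.5 Pa.

ΔP ≈ 19.5 Pa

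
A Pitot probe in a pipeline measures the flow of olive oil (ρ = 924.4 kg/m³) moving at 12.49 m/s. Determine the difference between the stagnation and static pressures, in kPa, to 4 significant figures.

Bernoulli between the free stream and the stagnation point: ½ρv² = P_stag − P_static.
ΔP = ½·924.4·12.49² = 72100 Pa.

ΔP ≈ 72.10 kPa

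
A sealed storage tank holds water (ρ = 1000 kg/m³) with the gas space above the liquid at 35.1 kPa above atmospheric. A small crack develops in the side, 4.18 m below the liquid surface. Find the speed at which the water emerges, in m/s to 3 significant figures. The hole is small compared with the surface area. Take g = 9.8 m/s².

Take point 1 at the surface (v₁ ≈ 0) and point 2 at the hole (at atmospheric pressure). Bernoulli: P₁ + ρg h = P_atm + ½ρv₂².
With P₁ − P_atm = 35100 Pa, v₂ = √(2gh + 2ΔP/ρ) = √(2·9.8·4.18 + 2·35100/1000) = 12.3 m/s.

v = 12.3 m/s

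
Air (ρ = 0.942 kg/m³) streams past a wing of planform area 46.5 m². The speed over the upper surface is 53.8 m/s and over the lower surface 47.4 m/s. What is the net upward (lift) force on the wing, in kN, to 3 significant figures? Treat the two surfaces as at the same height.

F ≈ 14.2 kN

With equal heights on the two surfaces, Bernoulli gives P_lower − P_upper = ½ρ(v_upper² − v_lower²).
ΔP = ½·0.942·(53.8² − 47.4²) = 305 Pa.
Lift = ΔP · A = 305 × 46.5 = 14200 N.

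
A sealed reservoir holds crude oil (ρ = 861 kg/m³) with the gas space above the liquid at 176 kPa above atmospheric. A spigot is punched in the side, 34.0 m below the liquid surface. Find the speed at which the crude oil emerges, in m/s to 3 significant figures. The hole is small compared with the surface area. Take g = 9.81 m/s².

Take point 1 at the surface (v₁ ≈ 0) and point 2 at the hole (at atmospheric pressure). Bernoulli: P₁ + ρg h = P_atm + ½ρv₂².
With P₁ − P_atm = 176000 Pa, v₂ = √(2gh + 2ΔP/ρ) = √(2·9.81·34.0 + 2·176000/861) = 32.8 m/s.

v = 32.8 m/s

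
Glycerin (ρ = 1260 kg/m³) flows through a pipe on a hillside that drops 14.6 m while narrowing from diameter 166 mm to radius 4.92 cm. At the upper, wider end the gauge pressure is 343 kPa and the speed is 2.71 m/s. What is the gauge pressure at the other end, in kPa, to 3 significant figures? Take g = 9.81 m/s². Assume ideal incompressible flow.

P₂ ≈ 491 kPa

The volume flow rate is constant, so v₂ = (A₁/A₂)v₁ = (216/76.0)·2.71 = 7.71 m/s.
Applying Bernoulli between the two ends and solving for P₂: P₂ = P₁ + ½ρ(v₁² − v₂²) − ρgΔh.
P₂ = 343000 + ½·1260·(2.71² − 7.71²) − 1260·9.81·(−14.6) = 343000 + (-32800) − (-180000) = 491000 Pa.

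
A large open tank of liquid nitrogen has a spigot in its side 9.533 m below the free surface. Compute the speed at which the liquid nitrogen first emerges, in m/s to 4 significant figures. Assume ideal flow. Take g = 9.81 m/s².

v = 13.68 m/s

Bernoulli from surface to hole (P equal, v_surface ≈ 0): v = √(2gh) = √(2×9.81×9.533) = 13.68 m/s.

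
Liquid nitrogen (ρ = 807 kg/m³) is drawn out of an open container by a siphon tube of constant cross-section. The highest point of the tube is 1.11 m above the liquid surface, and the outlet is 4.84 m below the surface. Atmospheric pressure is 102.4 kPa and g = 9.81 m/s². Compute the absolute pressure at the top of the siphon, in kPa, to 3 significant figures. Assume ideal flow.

From the surface to the outlet (both open to atmosphere, surface at rest): v = √(2g·h_out) = √(2·9.81·4.84) = 9.74 m/s.
Continuity keeps v the same throughout the tube; from surface to crest, P_atm + 0 = P_top + ½ρv² + ρg·h_top.
P_top = 102400 − ½·807·9.74² − 807·9.81·1.11 = 55300 Pa.

P_top ≈ 55.3 kPa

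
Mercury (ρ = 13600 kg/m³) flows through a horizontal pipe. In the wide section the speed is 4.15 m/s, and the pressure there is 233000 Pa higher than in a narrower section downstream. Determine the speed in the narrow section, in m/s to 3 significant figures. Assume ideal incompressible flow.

7.18 m/s

Along the level pipe P + ½ρv² is conserved, hence v₂² = v₁² + 2(P₁ − P₂)/ρ.
v₂ = √(4.15² + 2·233000/13600) = √(17.2 + 34.3) = 7.18 m/s.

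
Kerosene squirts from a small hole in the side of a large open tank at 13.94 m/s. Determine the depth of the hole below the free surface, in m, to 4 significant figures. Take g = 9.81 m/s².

h ≈ 9.904 m

For a small hole in a large open tank, ½v² = gh, giving h = v²/(2g).
h = 13.94²/(2·9.81) = 194.3/19.62 = 9.904 m.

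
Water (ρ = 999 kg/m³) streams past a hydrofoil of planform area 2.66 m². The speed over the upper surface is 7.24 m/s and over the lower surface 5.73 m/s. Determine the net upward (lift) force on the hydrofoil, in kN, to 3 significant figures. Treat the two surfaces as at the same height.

From P + ½ρv² = const at equal height, P_low − P_up = ½ρ(v_up² − v_low²).
ΔP = ½·999·(7.24² − 5.73²) = 9780 Pa.
Lift = ΔP · A = 9780 × 2.66 = 26000 N.

F ≈ 26.0 kN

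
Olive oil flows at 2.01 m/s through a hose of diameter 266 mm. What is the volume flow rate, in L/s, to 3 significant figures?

Q = A·v = 0.0556 m² × 2.01 m/s = 0.112 m³/s.
Converting: 0.112 m³/s × 1000 = 112 L/s.

Q ≈ 112 L/s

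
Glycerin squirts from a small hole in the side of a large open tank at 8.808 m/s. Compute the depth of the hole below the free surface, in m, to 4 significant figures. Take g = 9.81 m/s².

h ≈ 3.954 m

Inverting v = √(2gh) gives h = v² / 2g.
h = 8.808²/(2·9.81) = 77.58/19.62 = 3.954 m.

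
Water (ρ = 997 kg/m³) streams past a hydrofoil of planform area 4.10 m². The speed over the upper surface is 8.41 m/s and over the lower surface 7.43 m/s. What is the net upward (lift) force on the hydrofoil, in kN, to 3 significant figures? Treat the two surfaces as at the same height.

From P + ½ρv² = const at equal height, P_low − P_up = ½ρ(v_up² − v_low²).
ΔP = ½·997·(8.41² − 7.43²) = 7740 Pa.
Lift = ΔP · A = 7740 × 4.10 = 31700 N.

31.7 kN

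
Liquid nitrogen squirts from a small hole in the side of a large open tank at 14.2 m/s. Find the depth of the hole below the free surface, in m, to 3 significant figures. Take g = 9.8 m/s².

For a small hole in a large open tank, ½v² = gh, giving h = v²/(2g).
h = 14.2²/(2·9.8) = 202/19.60 = 10.3 m.

h ≈ 10.3 m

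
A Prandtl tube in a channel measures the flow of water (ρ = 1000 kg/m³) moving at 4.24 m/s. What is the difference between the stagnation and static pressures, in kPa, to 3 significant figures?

At the stagnation point the flow is brought to rest, so Bernoulli gives P_stag − P_static = ½ρv².
ΔP = ½·1000·4.24² = 8990 Pa.

ΔP = 8.99 kPa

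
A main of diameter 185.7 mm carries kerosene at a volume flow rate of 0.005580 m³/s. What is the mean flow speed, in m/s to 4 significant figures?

Q = 0.005580 m³/s = 0.005580 m³/s.
v = Q/A = 0.005580 / 0.02708 = 0.2060 m/s.

v ≈ 0.2060 m/s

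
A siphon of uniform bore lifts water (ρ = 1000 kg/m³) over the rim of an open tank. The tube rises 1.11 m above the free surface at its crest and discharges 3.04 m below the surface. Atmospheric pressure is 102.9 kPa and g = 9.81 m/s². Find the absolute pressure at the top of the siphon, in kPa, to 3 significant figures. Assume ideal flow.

The outlet speed comes from Torricelli: v = √(2g·3.04) = 7.72 m/s.
With constant cross-section the crest speed equals v; applying Bernoulli from the surface up to the crest, P_top = P_atm − ½ρv² − ρg·h_top.
P_top = 102900 − ½·1000·7.72² − 1000·9.81·1.11 = 62200 Pa.

P_top ≈ 62.2 kPa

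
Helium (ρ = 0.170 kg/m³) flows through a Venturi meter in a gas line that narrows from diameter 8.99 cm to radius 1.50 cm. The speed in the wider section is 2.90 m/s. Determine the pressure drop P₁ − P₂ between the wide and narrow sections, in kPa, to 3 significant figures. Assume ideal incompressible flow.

0.0569 kPa

Mass conservation (A₁v₁ = A₂v₂) gives v₂ = 2.90 × 63.5/7.07 = 26.0 m/s.
With no height change, Bernoulli's equation is P₁ + ½ρv₁² = P₂ + ½ρv₂².
P₁ − P₂ = ½·0.170·(26.0² − 2.90²) = ½·0.170·670 = 56.9 Pa.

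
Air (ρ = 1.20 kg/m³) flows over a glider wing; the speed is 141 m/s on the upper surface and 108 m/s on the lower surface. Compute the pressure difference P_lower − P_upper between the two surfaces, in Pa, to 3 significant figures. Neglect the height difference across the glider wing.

ΔP ≈ 4930 Pa

Bernoulli (same height): P_lower − P_upper = ½ρ(v_upper² − v_lower²).
ΔP = ½·1.20·(141² − 108²) = 4930 Pa.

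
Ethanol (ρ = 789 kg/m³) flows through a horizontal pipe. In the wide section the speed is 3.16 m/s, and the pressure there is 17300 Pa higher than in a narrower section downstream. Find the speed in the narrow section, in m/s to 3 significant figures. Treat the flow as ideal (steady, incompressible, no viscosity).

v₂ ≈ 7.34 m/s

Horizontal Bernoulli: P₁ + ½ρv₁² = P₂ + ½ρv₂², so v₂² = v₁² + 2(P₁ − P₂)/ρ.
v₂ = √(3.16² + 2·17300/789) = √(9.99 + 43.9) = 7.34 m/s.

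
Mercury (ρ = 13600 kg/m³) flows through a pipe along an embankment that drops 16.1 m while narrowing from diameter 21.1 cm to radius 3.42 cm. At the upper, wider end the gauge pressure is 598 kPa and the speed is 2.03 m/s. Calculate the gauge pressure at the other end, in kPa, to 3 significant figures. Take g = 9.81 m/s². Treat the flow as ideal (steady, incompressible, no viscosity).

237 kPa

By continuity, v₂ = v₁·A₁/A₂ = 2.03·(350/36.7) = 19.3 m/s.
Applying Bernoulli between the two ends and solving for P₂: P₂ = P₁ + ½ρ(v₁² − v₂²) − ρgΔh.
P₂ = 598000 + ½·13600·(2.03² − 19.3²) − 13600·9.81·(−16.1) = 598000 + (-2510000) − (-2150000) = 237000 Pa.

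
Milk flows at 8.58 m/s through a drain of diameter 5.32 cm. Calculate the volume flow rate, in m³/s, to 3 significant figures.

Q = 0.0191 m³/s

Q = A·v = 0.00222 m² × 8.58 m/s = 0.0191 m³/s.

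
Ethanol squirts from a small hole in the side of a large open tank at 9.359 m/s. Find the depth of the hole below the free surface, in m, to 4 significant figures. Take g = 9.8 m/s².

h = 4.469 m

Inverting v = √(2gh) gives h = v² / 2g.
h = 9.359²/(2·9.8) = 87.59/19.60 = 4.469 m.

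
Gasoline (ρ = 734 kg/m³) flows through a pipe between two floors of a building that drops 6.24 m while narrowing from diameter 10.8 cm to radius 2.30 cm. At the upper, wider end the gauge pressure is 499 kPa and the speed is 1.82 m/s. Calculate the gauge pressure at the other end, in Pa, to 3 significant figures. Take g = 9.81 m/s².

Mass conservation (A₁v₁ = A₂v₂) gives v₂ = 1.82 × 91.6/16.6 = 10.0 m/s.
Energy conservation along the streamline gives P₂ = P₁ − ½ρ(v₂² − v₁²) − ρg(h₂ − h₁).
P₂ = 499000 + ½·734·(1.82² − 10.0²) − 734·9.81·(−6.24) = 499000 + (-35700) − (-44900) = 508000 Pa.

508000 Pa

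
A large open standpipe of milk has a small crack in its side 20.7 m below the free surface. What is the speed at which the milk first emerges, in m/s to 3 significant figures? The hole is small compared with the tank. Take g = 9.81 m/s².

v ≈ 20.2 m/s

Torricelli's result v = √(2gh) gives v = √(2·9.81·20.7) = 20.2 m/s.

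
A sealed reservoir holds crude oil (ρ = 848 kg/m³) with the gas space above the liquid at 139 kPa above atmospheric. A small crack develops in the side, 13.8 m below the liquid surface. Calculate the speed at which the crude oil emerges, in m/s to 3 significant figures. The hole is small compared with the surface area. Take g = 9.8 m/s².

24.5 m/s

Take point 1 at the surface (v₁ ≈ 0) and point 2 at the hole (at atmospheric pressure). Bernoulli: P₁ + ρg h = P_atm + ½ρv₂².
With P₁ − P_atm = 139000 Pa, v₂ = √(2gh + 2ΔP/ρ) = √(2·9.8·13.8 + 2·139000/848) = 24.5 m/s.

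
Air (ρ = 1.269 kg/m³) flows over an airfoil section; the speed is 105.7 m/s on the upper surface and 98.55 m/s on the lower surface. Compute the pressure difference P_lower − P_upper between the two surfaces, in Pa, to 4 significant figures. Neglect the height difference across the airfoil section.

With negligible Δh, P + ½ρv² is constant, so P_low − P_up = ½ρ(v_up² − v_low²).
ΔP = ½·1.269·(105.7² − 98.55²) = 926.6 Pa.

ΔP = 926.6 Pa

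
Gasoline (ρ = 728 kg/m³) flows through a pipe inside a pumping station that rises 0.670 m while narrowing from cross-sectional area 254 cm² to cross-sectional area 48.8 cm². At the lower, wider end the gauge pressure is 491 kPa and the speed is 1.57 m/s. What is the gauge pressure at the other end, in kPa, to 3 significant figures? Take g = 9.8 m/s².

The volume flow rate is constant, so v₂ = (A₁/A₂)v₁ = (254/48.8)·1.57 = 8.17 m/s.
Applying Bernoulli between the two ends and solving for P₂: P₂ = P₁ + ½ρ(v₁² − v₂²) − ρgΔh.
P₂ = 491000 + ½·728·(1.57² − 8.17²) − 728·9.8·(+0.670) = 491000 + (-23400) − (4780) = 463000 Pa.

P₂ ≈ 463 kPa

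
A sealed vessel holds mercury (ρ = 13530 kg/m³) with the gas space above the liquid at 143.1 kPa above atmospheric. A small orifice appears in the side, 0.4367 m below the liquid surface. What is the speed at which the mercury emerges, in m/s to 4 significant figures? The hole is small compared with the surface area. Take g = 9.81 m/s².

Take point 1 at the surface (v₁ ≈ 0) and point 2 at the hole (at atmospheric pressure). Bernoulli: P₁ + ρg h = P_atm + ½ρv₂².
With P₁ − P_atm = 143100 Pa, v₂ = √(2gh + 2ΔP/ρ) = √(2·9.81·0.4367 + 2·143100/13530) = 5.452 m/s.

v ≈ 5.452 m/s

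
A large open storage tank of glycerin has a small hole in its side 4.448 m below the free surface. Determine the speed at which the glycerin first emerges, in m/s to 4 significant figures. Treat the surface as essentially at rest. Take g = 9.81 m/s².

Bernoulli from surface to hole (P equal, v_surface ≈ 0): v = √(2gh) = √(2×9.81×4.448) = 9.342 m/s.

v = 9.342 m/s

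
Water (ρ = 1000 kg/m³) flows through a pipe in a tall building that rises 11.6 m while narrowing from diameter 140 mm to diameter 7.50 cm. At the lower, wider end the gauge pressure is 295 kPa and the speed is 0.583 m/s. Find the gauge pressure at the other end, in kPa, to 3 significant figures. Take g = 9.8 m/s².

By continuity, v₂ = v₁·A₁/A₂ = 0.583·(154/44.2) = 2.03 m/s.
Bernoulli: P₁ + ½ρv₁² + ρg h₁ = P₂ + ½ρv₂² + ρg h₂, so P₂ = P₁ + ½ρ(v₁² − v₂²) − ρg(h₂ − h₁).
P₂ = 295000 + ½·1000·(0.583² − 2.03²) − 1000·9.8·(+11.6) = 295000 + (-1890) − (114000) = 179000 Pa.

P₂ = 179 kPa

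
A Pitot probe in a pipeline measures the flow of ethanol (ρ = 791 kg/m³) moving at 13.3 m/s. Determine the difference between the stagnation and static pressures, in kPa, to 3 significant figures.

Bernoulli between the free stream and the stagnation point: ½ρv² = P_stag − P_static.
ΔP = ½·791·13.3² = 70000 Pa.

ΔP ≈ 70.0 kPa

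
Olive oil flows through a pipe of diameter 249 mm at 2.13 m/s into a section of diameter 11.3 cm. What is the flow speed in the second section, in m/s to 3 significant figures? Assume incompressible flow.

v₂ ≈ 10.3 m/s

Mass conservation (A₁v₁ = A₂v₂) gives v₂ = 2.13 × 487/100 = 10.3 m/s.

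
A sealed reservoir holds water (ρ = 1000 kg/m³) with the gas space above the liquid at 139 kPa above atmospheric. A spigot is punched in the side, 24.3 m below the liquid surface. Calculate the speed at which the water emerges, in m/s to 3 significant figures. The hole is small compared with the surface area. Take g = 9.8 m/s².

Take point 1 at the surface (v₁ ≈ 0) and point 2 at the hole (at atmospheric pressure). Bernoulli: P₁ + ρg h = P_atm + ½ρv₂².
With P₁ − P_atm = 139000 Pa, v₂ = √(2gh + 2ΔP/ρ) = √(2·9.8·24.3 + 2·139000/1000) = 27.5 m/s.

v ≈ 27.5 m/s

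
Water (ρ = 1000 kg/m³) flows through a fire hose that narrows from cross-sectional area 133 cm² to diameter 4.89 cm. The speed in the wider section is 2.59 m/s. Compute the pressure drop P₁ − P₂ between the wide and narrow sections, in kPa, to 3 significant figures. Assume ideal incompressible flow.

165 kPa

The volume flow rate is constant, so v₂ = (A₁/A₂)v₁ = (133/18.8)·2.59 = 18.3 m/s.
Along the horizontal streamline, P + ½ρv² is constant.
P₁ − P₂ = ½·1000·(18.3² − 2.59²) = ½·1000·330 = 165000 Pa.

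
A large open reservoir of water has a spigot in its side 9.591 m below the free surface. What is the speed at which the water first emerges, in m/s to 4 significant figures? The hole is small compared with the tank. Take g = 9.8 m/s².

13.71 m/s

The surface is effectively still and both ends are open, so ½v² = gh and v = √(2·9.8·9.591) = 13.71 m/s.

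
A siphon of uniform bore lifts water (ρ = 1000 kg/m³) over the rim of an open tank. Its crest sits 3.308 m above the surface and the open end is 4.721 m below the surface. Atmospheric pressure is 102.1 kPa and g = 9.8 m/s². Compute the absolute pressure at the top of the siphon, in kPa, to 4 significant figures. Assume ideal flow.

P_top ≈ 23.42 kPa

The outlet speed comes from Torricelli: v = √(2g·4.721) = 9.619 m/s.
The bore is uniform, so the speed at the crest is the same v. Bernoulli surface→crest: P_atm = P_top + ½ρv² + ρg·h_top.
P_top = 102100 − ½·1000·9.619² − 1000·9.8·3.308 = 23420 Pa.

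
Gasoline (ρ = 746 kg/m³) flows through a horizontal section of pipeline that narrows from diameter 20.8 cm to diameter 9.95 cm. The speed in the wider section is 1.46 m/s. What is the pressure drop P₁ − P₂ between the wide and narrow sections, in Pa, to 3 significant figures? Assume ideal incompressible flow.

14400 Pa

Continuity gives A₁v₁ = A₂v₂, so v₂ = (340 cm²)/(77.8 cm²) × 1.46 m/s = 6.38 m/s.
With no height change, Bernoulli's equation is P₁ + ½ρv₁² = P₂ + ½ρv₂².
P₁ − P₂ = ½·746·(6.38² − 1.46²) = ½·746·38.6 = 14400 Pa.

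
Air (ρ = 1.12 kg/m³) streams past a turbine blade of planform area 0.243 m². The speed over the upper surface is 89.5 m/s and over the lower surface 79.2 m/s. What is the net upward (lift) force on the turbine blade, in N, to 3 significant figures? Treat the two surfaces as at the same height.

The faster flow above has the lower pressure; Bernoulli (same height) gives ΔP = ½ρ(v_up² − v_low²).
ΔP = ½·1.12·(89.5² − 79.2²) = 973 Pa.
Lift = ΔP · A = 973 × 0.243 = 236 N.

F = 236 N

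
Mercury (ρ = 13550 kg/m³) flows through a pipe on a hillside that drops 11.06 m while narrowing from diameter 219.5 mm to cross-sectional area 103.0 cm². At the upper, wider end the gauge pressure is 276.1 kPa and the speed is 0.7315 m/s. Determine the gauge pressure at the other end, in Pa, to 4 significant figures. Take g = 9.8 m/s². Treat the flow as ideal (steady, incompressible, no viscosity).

1699000 Pa

By continuity, v₂ = v₁·A₁/A₂ = 0.7315·(378.4/103.0) = 2.687 m/s.
Energy conservation along the streamline gives P₂ = P₁ − ½ρ(v₂² − v₁²) − ρg(h₂ − h₁).
P₂ = 276100 + ½·13550·(0.7315² − 2.687²) − 13550·9.8·(−11.06) = 276100 + (-45310) − (-1469000) = 1699000 Pa.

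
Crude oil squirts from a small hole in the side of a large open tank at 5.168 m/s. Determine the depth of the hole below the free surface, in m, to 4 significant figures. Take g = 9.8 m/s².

h = 1.363 m

Inverting v = √(2gh) gives h = v² / 2g.
h = 5.168²/(2·9.8) = 26.71/19.60 = 1.363 m.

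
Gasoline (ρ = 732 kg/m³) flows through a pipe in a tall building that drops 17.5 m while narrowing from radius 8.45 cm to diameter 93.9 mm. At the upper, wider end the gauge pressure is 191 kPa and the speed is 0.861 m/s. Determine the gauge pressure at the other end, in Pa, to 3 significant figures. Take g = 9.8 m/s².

By continuity, v₂ = v₁·A₁/A₂ = 0.861·(224/69.3) = 2.79 m/s.
Bernoulli: P₁ + ½ρv₁² + ρg h₁ = P₂ + ½ρv₂² + ρg h₂, so P₂ = P₁ + ½ρ(v₁² − v₂²) − ρg(h₂ − h₁).
P₂ = 191000 + ½·732·(0.861² − 2.79²) − 732·9.8·(−17.5) = 191000 + (-2580) − (-126000) = 314000 Pa.

P₂ ≈ 314000 Pa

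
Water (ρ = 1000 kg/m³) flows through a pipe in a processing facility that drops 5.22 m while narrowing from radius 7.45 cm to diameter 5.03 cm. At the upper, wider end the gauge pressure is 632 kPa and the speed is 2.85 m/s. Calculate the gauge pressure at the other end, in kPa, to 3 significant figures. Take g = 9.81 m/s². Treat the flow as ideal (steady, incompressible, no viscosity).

P₂ = 375 kPa

Mass conservation (A₁v₁ = A₂v₂) gives v₂ = 2.85 × 174/19.9 = 25.0 m/s.
Applying Bernoulli between the two ends and solving for P₂: P₂ = P₁ + ½ρ(v₁² − v₂²) − ρgΔh.
P₂ = 632000 + ½·1000·(2.85² − 25.0²) − 1000·9.81·(−5.22) = 632000 + (-309000) − (-51200) = 375000 Pa.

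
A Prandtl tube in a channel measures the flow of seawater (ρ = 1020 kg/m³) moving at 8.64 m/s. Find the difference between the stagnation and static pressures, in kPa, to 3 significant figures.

ΔP = 38.1 kPa

Bernoulli between the free stream and the stagnation point: ½ρv² = P_stag − P_static.
ΔP = ½·1020·8.64² = 38100 Pa.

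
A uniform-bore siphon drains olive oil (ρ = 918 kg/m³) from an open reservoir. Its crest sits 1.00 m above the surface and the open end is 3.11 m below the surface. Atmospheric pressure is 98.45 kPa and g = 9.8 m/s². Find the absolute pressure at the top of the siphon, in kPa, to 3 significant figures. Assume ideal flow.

From the surface to the outlet (both open to atmosphere, surface at rest): v = √(2g·h_out) = √(2·9.8·3.11) = 7.81 m/s.
Continuity keeps v the same throughout the tube; from surface to crest, P_atm + 0 = P_top + ½ρv² + ρg·h_top.
P_top = 98450 − ½·918·7.81² − 918·9.8·1.00 = 61500 Pa.

P_top = 61.5 kPa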